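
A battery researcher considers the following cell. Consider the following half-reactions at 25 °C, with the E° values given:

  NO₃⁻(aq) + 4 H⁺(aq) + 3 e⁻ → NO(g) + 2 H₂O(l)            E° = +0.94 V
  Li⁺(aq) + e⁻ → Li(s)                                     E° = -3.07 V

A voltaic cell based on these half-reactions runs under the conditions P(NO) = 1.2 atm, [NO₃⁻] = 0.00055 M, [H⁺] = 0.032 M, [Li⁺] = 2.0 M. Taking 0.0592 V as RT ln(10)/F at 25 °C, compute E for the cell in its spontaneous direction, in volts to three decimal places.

+3.808 V

NO₃⁻/NO is the cathode (higher E°), Li⁺/Li the anode: E°cell = +0.94 − (-3.07) = +4.01 V, n = 3.
Overall: NO₃⁻(aq) + 4 H⁺(aq) + 3 Li(s) → NO(g) + 2 H₂O(l) + 3 Li⁺(aq)
Q = P(NO)·[Li⁺]^3 / ([NO₃⁻]·[H⁺]^4); log Q = 10.221.
E = E° − (0.0592/n) log Q = +4.01 − (0.0592/3)(10.221) = +3.808 V.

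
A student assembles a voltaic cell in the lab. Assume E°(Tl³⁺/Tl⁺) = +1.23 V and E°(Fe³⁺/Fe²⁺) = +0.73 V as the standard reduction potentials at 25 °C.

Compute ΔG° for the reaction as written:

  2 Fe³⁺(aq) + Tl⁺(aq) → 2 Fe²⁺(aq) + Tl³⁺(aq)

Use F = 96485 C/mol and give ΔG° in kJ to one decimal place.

As written, Fe³⁺/Fe²⁺ is reduced (cathode) and Tl³⁺/Tl⁺ is oxidised (anode), so E°cell = (+0.73) − (+1.23) = -0.50 V.
Balancing electrons gives n = 2.
ΔG° = −nFE° = −(2)(96485)(-0.50) = 96,485 J = +96.5 kJ.

+96.5 kJ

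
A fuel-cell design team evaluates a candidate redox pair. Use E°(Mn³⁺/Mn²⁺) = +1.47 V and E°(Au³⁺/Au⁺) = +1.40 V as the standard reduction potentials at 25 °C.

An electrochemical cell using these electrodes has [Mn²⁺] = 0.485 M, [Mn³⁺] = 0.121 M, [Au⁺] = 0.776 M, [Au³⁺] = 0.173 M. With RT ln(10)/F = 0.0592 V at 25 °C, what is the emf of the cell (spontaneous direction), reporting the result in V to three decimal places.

+0.054 V

Mn³⁺/Mn²⁺ is the cathode (higher E°), Au³⁺/Au⁺ the anode: E°cell = +1.47 − (+1.40) = +0.07 V, n = 2.
Overall: 2 Mn³⁺(aq) + Au⁺(aq) → 2 Mn²⁺(aq) + Au³⁺(aq)
Q = [Mn²⁺]^2·[Au³⁺] / ([Mn³⁺]^2·[Au⁺]); log Q = 0.554.
E = E° − (0.0592/n) log Q = +0.07 − (0.0592/2)(0.554) = +0.054 V.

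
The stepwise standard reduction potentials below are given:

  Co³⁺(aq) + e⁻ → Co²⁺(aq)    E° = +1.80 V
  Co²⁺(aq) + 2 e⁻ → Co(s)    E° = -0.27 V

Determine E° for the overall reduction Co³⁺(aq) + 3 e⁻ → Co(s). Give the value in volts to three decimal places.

+0.420 V

Adding the free-energy changes (−nFE°) of the two steps gives −n₃FE°₃ = −n₁FE°₁ − n₂FE°₂.
E°₃ = (1×+1.80 + 2×-0.27) / 3 = (+1.260) / 3 = +0.420 V.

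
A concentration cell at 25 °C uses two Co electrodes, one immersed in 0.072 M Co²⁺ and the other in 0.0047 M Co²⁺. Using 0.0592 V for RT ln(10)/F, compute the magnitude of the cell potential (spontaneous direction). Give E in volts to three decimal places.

+0.035 V

For a concentration cell E°cell = 0. The 0.072 M side is the cathode (reduction is favoured where [Co²⁺] is higher).
With n = 2, E = −(0.0592/2) log([Co²⁺]ₐₙ/[Co²⁺]꜀ₐₜ) = −(0.0592/2) log(0.0047/0.072) = −(0.0592/2)(-1.185) = +0.035 V.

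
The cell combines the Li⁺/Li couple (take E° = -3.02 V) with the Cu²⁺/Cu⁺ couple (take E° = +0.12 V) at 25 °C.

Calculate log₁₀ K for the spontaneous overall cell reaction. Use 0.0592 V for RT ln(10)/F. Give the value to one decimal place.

Cathode: Cu²⁺/Cu⁺; anode: Li⁺/Li. E°cell = +3.14 V, n = 1.
log K = nE°cell / 0.0592 = (1)(+3.14) / 0.0592 = 53.0.

53.0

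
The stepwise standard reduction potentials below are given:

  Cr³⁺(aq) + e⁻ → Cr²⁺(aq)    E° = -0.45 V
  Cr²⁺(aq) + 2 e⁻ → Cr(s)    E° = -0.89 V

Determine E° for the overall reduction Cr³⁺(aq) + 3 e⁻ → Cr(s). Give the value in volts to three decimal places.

Adding the free-energy changes (−nFE°) of the two steps gives −n₃FE°₃ = −n₁FE°₁ − n₂FE°₂.
E°₃ = (1×-0.45 + 2×-0.89) / 3 = (-2.230) / 3 = -0.743 V.

-0.743 V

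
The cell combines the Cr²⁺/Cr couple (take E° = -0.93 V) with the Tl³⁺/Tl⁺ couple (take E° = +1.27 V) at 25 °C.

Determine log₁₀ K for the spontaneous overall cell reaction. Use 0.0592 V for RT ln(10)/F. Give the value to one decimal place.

Cathode: Tl³⁺/Tl⁺; anode: Cr²⁺/Cr. E°cell = +2.20 V, n = 2.
log K = nE°cell / 0.0592 = (2)(+2.20) / 0.0592 = 74.3.

74.3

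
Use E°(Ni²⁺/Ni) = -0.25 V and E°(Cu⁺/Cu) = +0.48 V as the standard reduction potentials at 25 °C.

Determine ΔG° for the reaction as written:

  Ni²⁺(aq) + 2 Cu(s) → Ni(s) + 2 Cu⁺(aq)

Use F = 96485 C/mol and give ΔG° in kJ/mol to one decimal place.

As written, Ni²⁺/Ni is reduced (cathode) and Cu⁺/Cu is oxidised (anode), so E°cell = (-0.25) − (+0.48) = -0.73 V.
Balancing electrons gives n = 2.
ΔG° = −nFE° = −(2)(96485)(-0.73) = 140,868 J = +140.9 kJ/mol.

+140.9 kJ/mol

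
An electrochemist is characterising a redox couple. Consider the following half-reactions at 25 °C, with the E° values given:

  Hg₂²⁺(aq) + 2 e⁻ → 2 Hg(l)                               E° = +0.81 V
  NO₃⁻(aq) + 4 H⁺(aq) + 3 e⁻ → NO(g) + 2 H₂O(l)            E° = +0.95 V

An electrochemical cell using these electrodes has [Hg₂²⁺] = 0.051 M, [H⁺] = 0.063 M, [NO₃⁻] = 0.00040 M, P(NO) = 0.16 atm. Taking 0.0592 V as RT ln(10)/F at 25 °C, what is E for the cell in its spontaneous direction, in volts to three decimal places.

+0.032 V

NO₃⁻/NO is the cathode (higher E°), Hg₂²⁺/Hg the anode: E°cell = +0.95 − (+0.81) = +0.14 V, n = 6.
Overall: 2 NO₃⁻(aq) + 8 H⁺(aq) + 6 Hg(l) → 2 NO(g) + 4 H₂O(l) + 3 Hg₂²⁺(aq)
Q = P(NO)^2·[Hg₂²⁺]^3 / ([NO₃⁻]^2·[H⁺]^8); log Q = 10.932.
E = E° − (0.0592/n) log Q = +0.14 − (0.0592/6)(10.932) = +0.032 V.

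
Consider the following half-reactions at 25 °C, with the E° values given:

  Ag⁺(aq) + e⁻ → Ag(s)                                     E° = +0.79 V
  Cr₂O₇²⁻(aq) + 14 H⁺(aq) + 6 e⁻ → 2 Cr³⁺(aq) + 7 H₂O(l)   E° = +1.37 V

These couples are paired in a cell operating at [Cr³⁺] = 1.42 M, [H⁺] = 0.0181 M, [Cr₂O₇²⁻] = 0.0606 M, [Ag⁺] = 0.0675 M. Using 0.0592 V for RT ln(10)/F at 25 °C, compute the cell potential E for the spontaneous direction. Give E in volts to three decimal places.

+0.394 V

Cr₂O₇²⁻/Cr³⁺ is the cathode (higher E°), Ag⁺/Ag the anode: E°cell = +1.37 − (+0.79) = +0.58 V, n = 6.
Overall: Cr₂O₇²⁻(aq) + 14 H⁺(aq) + 6 Ag(s) → 2 Cr³⁺(aq) + 7 H₂O(l) + 6 Ag⁺(aq)
Q = [Cr³⁺]^2·[Ag⁺]^6 / ([Cr₂O₇²⁻]·[H⁺]^14); log Q = 18.890.
E = E° − (0.0592/n) log Q = +0.58 − (0.0592/6)(18.890) = +0.394 V.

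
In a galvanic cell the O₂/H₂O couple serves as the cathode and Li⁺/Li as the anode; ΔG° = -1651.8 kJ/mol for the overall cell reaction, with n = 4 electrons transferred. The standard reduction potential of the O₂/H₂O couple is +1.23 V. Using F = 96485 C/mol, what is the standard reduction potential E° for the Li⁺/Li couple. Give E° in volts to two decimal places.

E°cell = −ΔG°/(nF) = −(-1651.8×10³)/((4)(96485)) = +4.280 V.
Since O₂/H₂O is the cathode and Li⁺/Li the anode, E°cell = E°(O₂/H₂O) − E°(Li⁺/Li).
So E°(Li⁺/Li) = E°(O₂/H₂O) − E°cell = (+1.23) − (+4.280) = -3.05 V.

-3.05 V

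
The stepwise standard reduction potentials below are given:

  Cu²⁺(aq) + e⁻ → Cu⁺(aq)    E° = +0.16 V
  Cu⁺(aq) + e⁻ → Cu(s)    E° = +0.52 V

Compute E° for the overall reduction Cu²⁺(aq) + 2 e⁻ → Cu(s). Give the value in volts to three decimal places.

Standard free energies of sequential steps add: ΔG°₃ = ΔG°₁ + ΔG°₂, so n₃E°₃ = n₁E°₁ + n₂E°₂.
E°₃ = (1×+0.16 + 1×+0.52) / 2 = (+0.680) / 2 = +0.340 V.

+0.340 V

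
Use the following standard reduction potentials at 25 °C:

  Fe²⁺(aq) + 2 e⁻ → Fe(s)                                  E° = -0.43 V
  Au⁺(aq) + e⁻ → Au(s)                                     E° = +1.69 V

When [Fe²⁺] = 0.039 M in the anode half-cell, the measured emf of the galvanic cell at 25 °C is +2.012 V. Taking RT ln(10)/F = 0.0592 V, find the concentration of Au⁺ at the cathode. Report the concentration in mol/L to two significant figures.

Au⁺/Au is the cathode, Fe²⁺/Fe the anode: E°cell = +2.12 V, n = 2.
Overall reaction: 2 Au⁺(aq) + Fe(s) → 2 Au(s) + Fe²⁺(aq); Q = [Fe²⁺]^1/[Au⁺]^2.
From E = E° − (0.0592/n) log Q: log Q = (E° − E)·n/0.0592 = (+2.12 − (+2.012))·2/0.0592 = 3.6486.
So 2·log[Au⁺] = 1·log(0.039) − log Q = -1.4089 − (3.6486) = -5.0575; log[Au⁺] = -5.0575 / 2 = -2.5288; [Au⁺] = 10^(-2.5288) ≈ 0.0030 M.

0.0030 M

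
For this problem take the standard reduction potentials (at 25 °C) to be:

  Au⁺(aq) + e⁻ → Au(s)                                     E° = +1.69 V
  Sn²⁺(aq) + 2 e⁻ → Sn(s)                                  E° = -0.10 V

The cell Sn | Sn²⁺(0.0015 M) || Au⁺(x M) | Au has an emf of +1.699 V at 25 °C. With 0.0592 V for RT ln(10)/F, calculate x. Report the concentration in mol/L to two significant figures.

Au⁺/Au is the cathode, Sn²⁺/Sn the anode: E°cell = +1.79 V, n = 2.
Overall reaction: 2 Au⁺(aq) + Sn(s) → 2 Au(s) + Sn²⁺(aq); Q = [Sn²⁺]^1/[Au⁺]^2.
From E = E° − (0.0592/n) log Q: log Q = (E° − E)·n/0.0592 = (+1.79 − (+1.699))·2/0.0592 = 3.0743.
So 2·log[Au⁺] = 1·log(0.0015) − log Q = -2.8239 − (3.0743) = -5.8982; log[Au⁺] = -5.8982 / 2 = -2.9491; [Au⁺] = 10^(-2.9491) ≈ 0.0011 M.

0.0011 M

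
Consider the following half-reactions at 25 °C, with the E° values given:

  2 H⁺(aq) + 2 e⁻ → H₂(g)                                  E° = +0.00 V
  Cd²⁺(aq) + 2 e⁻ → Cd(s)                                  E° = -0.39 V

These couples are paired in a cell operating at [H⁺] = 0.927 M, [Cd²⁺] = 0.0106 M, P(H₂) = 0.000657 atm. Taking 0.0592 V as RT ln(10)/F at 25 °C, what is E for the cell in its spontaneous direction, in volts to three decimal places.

+0.541 V

H⁺/H₂ is the cathode (higher E°), Cd²⁺/Cd the anode: E°cell = +0.00 − (-0.39) = +0.39 V, n = 2.
Overall: 2 H⁺(aq) + Cd(s) → H₂(g) + Cd²⁺(aq)
Q = P(H₂)·[Cd²⁺] / ([H⁺]^2); log Q = -5.091.
E = E° − (0.0592/n) log Q = +0.39 − (0.0592/2)(-5.091) = +0.541 V.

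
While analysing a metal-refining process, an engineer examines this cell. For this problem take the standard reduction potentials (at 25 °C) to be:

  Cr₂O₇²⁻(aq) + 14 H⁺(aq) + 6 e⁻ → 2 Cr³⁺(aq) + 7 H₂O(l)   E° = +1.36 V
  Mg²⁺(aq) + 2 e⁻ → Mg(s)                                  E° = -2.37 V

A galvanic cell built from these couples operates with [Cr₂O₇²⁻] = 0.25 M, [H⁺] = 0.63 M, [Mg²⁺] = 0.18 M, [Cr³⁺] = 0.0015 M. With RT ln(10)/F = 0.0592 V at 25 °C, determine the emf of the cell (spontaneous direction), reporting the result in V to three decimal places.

+3.774 V

Cr₂O₇²⁻/Cr³⁺ is the cathode (higher E°), Mg²⁺/Mg the anode: E°cell = +1.36 − (-2.37) = +3.73 V, n = 6.
Overall: Cr₂O₇²⁻(aq) + 14 H⁺(aq) + 3 Mg(s) → 2 Cr³⁺(aq) + 7 H₂O(l) + 3 Mg²⁺(aq)
Q = [Cr³⁺]^2·[Mg²⁺]^3 / ([Cr₂O₇²⁻]·[H⁺]^14); log Q = -4.471.
E = E° − (0.0592/n) log Q = +3.73 − (0.0592/6)(-4.471) = +3.774 V.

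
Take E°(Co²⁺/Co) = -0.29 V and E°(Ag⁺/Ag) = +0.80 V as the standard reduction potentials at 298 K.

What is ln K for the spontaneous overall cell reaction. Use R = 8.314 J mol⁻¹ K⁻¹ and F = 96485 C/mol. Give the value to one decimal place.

84.9

Cathode: Ag⁺/Ag; anode: Co²⁺/Co. E°cell = (+0.80) − (-0.29) = +1.09 V, with n = 2.
ΔG° = −nFE° = −RT ln K, so ln K = nFE°/(RT) = (2)(96485)(+1.09) / ((8.314)(298)) = 84.897.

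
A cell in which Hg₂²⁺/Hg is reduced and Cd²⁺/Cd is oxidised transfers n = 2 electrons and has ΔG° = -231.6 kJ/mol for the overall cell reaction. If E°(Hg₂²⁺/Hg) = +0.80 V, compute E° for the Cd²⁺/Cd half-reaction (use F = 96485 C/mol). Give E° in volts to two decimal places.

E°cell = −ΔG°/(nF) = −(-231.6×10³)/((2)(96485)) = +1.200 V.
Since Hg₂²⁺/Hg is the cathode and Cd²⁺/Cd the anode, E°cell = E°(Hg₂²⁺/Hg) − E°(Cd²⁺/Cd).
So E°(Cd²⁺/Cd) = E°(Hg₂²⁺/Hg) − E°cell = (+0.80) − (+1.200) = -0.40 V.

-0.40 V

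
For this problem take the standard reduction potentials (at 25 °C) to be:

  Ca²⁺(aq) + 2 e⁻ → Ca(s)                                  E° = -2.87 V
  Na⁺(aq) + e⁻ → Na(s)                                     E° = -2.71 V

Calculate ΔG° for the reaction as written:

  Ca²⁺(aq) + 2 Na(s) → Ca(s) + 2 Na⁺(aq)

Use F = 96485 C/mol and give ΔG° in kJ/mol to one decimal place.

As written, Ca²⁺/Ca is reduced (cathode) and Na⁺/Na is oxidised (anode), so E°cell = (-2.87) − (-2.71) = -0.16 V.
Balancing electrons gives n = 2.
ΔG° = −nFE° = −(2)(96485)(-0.16) = 30,875 J = +30.9 kJ/mol.

+30.9 kJ/mol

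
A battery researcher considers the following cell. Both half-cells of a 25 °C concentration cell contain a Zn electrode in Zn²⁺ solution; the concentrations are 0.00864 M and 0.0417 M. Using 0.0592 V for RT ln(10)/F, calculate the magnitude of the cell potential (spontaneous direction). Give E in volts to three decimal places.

+0.020 V

For a concentration cell E°cell = 0. The 0.0417 M side is the cathode (reduction is favoured where [Zn²⁺] is higher).
With n = 2, E = −(0.0592/2) log([Zn²⁺]ₐₙ/[Zn²⁺]꜀ₐₜ) = −(0.0592/2) log(0.00864/0.0417) = −(0.0592/2)(-0.684) = +0.020 V.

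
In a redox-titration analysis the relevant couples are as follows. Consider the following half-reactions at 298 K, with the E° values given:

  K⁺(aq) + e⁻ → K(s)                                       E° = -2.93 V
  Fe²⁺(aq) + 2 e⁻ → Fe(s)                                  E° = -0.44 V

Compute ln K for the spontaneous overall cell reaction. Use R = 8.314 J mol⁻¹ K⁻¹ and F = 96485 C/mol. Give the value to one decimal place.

193.9

Cathode: Fe²⁺/Fe; anode: K⁺/K. E°cell = (-0.44) − (-2.93) = +2.49 V, with n = 2.
ΔG° = −nFE° = −RT ln K, so ln K = nFE°/(RT) = (2)(96485)(+2.49) / ((8.314)(298)) = 193.938.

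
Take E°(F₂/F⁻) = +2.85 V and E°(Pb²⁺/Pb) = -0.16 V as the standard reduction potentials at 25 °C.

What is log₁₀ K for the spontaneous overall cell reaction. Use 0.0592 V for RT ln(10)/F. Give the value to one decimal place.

Cathode: F₂/F⁻; anode: Pb²⁺/Pb. E°cell = +3.01 V, n = 2.
log K = nE°cell / 0.0592 = (2)(+3.01) / 0.0592 = 101.7.

101.7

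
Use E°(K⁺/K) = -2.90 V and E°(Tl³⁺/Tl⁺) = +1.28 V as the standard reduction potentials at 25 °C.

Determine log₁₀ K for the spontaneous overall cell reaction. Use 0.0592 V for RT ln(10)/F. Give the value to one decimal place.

Cathode: Tl³⁺/Tl⁺; anode: K⁺/K. E°cell = +4.18 V, n = 2.
log K = nE°cell / 0.0592 = (2)(+4.18) / 0.0592 = 141.2.

141.2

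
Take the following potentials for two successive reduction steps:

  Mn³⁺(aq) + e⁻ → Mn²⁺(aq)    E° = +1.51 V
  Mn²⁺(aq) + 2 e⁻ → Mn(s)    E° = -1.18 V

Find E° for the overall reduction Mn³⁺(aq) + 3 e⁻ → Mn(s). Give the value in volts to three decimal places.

Since ΔG° = −nFE° is additive over sequential reductions, n₃E°₃ = n₁E°₁ + n₂E°₂.
E°₃ = (1×+1.51 + 2×-1.18) / 3 = (-0.850) / 3 = -0.283 V.

-0.283 V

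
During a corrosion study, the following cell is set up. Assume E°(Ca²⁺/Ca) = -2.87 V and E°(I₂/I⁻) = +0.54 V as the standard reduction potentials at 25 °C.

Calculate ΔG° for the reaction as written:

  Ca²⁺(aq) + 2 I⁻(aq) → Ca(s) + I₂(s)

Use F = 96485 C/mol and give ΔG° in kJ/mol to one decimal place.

+658.0 kJ/mol

As written, Ca²⁺/Ca is reduced (cathode) and I₂/I⁻ is oxidised (anode), so E°cell = (-2.87) − (+0.54) = -3.41 V.
Balancing electrons gives n = 2.
ΔG° = −nFE° = −(2)(96485)(-3.41) = 658,028 J = +658.0 kJ/mol.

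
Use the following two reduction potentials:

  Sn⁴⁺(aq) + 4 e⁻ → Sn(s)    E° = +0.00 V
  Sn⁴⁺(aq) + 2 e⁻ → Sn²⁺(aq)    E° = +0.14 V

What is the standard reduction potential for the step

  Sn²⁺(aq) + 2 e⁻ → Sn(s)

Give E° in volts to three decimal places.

-0.140 V

Sequential free energies add, so n₃E°₃ = n₁E°₁ + n₂E°₂.
With n₃ = 4, and the known step contributing 2×(+0.14) V, the unknown satisfies 2·E° = 4×(+0.00) − 2×(+0.14) = -0.280.
E° = -0.280 / 2 = -0.140 V.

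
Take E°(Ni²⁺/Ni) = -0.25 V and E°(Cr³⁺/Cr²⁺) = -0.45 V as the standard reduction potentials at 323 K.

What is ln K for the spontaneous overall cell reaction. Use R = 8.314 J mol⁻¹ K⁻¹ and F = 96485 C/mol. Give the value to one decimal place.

14.4

Cathode: Ni²⁺/Ni; anode: Cr³⁺/Cr²⁺. E°cell = (-0.25) − (-0.45) = +0.20 V, with n = 2.
ΔG° = −nFE° = −RT ln K, so ln K = nFE°/(RT) = (2)(96485)(+0.20) / ((8.314)(323)) = 14.372.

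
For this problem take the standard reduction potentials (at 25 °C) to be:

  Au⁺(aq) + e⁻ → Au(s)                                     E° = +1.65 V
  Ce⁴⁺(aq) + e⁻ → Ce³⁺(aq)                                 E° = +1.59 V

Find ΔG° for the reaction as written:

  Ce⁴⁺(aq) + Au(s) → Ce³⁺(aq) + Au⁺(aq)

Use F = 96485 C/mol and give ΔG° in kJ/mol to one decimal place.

+5.8 kJ/mol

As written, Ce⁴⁺/Ce³⁺ is reduced (cathode) and Au⁺/Au is oxidised (anode), so E°cell = (+1.59) − (+1.65) = -0.06 V.
Balancing electrons gives n = 1.
ΔG° = −nFE° = −(1)(96485)(-0.06) = 5,789 J = +5.8 kJ/mol.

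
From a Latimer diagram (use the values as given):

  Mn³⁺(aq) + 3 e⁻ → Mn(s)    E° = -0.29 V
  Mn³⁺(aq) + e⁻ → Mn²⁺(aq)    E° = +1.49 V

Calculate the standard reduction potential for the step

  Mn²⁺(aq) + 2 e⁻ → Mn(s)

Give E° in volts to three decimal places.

Sequential free energies add, so n₃E°₃ = n₁E°₁ + n₂E°₂.
With n₃ = 3, and the known step contributing 1×(+1.49) V, the unknown satisfies 2·E° = 3×(-0.29) − 1×(+1.49) = -2.360.
E° = -2.360 / 2 = -1.180 V.

-1.180 V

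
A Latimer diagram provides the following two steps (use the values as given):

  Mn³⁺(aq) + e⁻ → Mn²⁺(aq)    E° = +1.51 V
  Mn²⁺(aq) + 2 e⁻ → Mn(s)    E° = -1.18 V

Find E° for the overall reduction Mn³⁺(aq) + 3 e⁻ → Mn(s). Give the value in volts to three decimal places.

Since ΔG° = −nFE° is additive over sequential reductions, n₃E°₃ = n₁E°₁ + n₂E°₂.
E°₃ = (1×+1.51 + 2×-1.18) / 3 = (-0.850) / 3 = -0.283 V.

-0.283 V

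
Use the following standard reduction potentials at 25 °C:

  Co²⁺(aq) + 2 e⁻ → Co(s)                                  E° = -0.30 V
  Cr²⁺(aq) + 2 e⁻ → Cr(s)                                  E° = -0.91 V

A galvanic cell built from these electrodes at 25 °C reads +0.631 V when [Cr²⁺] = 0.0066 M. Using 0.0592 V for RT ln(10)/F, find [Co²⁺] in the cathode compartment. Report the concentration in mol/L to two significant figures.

Co²⁺/Co is the cathode, Cr²⁺/Cr the anode: E°cell = +0.61 V, n = 2.
Overall reaction: Co²⁺(aq) + Cr(s) → Co(s) + Cr²⁺(aq); Q = [Cr²⁺]^1/[Co²⁺]^1.
From E = E° − (0.0592/n) log Q: log Q = (E° − E)·n/0.0592 = (+0.61 − (+0.631))·2/0.0592 = -0.7095.
So 1·log[Co²⁺] = 1·log(0.0066) − log Q = -2.1805 − (-0.7095) = -1.4710; [Co²⁺] = 10^(-1.4710) ≈ 0.034 M.

0.034 M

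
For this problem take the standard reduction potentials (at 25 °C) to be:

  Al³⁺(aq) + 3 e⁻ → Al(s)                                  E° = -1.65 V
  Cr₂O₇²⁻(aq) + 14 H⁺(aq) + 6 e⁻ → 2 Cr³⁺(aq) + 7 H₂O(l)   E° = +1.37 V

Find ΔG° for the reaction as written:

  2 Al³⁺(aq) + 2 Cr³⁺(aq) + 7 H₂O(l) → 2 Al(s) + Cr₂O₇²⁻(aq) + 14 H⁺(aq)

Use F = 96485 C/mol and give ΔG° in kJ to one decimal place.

As written, Al³⁺/Al is reduced (cathode) and Cr₂O₇²⁻/Cr³⁺ is oxidised (anode), so E°cell = (-1.65) − (+1.37) = -3.02 V.
Balancing electrons gives n = 6.
ΔG° = −nFE° = −(6)(96485)(-3.02) = 1,748,308 J = +1748.3 kJ.

+1748.3 kJ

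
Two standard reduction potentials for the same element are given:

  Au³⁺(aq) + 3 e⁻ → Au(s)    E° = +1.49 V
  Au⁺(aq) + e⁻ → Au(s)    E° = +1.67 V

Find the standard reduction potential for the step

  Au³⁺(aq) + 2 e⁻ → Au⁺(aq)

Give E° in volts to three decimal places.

+1.400 V

Sequential free energies add, so n₃E°₃ = n₁E°₁ + n₂E°₂.
With n₃ = 3, and the known step contributing 1×(+1.67) V, the unknown satisfies 2·E° = 3×(+1.49) − 1×(+1.67) = +2.800.
E° = +2.800 / 2 = +1.400 V.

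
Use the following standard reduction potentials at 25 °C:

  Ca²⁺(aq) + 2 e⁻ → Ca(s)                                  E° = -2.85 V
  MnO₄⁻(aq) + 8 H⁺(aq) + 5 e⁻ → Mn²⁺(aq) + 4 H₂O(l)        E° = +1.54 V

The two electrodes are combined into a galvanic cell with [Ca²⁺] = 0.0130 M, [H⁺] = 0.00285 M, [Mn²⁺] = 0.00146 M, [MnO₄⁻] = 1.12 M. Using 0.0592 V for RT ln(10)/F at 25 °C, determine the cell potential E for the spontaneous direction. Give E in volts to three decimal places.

MnO₄⁻/Mn²⁺ is the cathode (higher E°), Ca²⁺/Ca the anode: E°cell = +1.54 − (-2.85) = +4.39 V, n = 10.
Overall: 2 MnO₄⁻(aq) + 16 H⁺(aq) + 5 Ca(s) → 2 Mn²⁺(aq) + 8 H₂O(l) + 5 Ca²⁺(aq)
Q = [Mn²⁺]^2·[Ca²⁺]^5 / ([MnO₄⁻]^2·[H⁺]^16); log Q = 25.522.
E = E° − (0.0592/n) log Q = +4.39 − (0.0592/10)(25.522) = +4.239 V.

+4.239 V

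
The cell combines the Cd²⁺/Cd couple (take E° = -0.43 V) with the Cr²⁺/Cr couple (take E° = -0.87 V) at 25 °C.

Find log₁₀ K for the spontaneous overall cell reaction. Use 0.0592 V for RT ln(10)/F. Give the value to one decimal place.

Cathode: Cd²⁺/Cd; anode: Cr²⁺/Cr. E°cell = +0.44 V, n = 2.
log K = nE°cell / 0.0592 = (2)(+0.44) / 0.0592 = 14.9.

14.9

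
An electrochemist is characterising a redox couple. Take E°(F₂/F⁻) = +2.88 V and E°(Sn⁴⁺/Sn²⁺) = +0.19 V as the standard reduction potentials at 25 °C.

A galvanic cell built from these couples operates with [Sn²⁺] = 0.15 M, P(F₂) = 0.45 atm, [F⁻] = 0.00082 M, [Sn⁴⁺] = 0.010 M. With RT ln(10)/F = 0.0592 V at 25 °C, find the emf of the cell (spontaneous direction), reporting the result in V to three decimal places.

+2.897 V

F₂/F⁻ is the cathode (higher E°), Sn⁴⁺/Sn²⁺ the anode: E°cell = +2.88 − (+0.19) = +2.69 V, n = 2.
Overall: F₂(g) + Sn²⁺(aq) → 2 F⁻(aq) + Sn⁴⁺(aq)
Q = [F⁻]^2·[Sn⁴⁺] / (P(F₂)·[Sn²⁺]); log Q = -7.002.
E = E° − (0.0592/n) log Q = +2.69 − (0.0592/2)(-7.002) = +2.897 V.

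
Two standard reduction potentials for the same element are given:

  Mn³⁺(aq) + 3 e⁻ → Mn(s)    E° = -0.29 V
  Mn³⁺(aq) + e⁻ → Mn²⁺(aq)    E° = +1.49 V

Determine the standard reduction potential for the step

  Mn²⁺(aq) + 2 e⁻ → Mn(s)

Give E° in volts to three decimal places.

-1.180 V

Sequential free energies add, so n₃E°₃ = n₁E°₁ + n₂E°₂.
With n₃ = 3, and the known step contributing 1×(+1.49) V, the unknown satisfies 2·E° = 3×(-0.29) − 1×(+1.49) = -2.360.
E° = -2.360 / 2 = -1.180 V.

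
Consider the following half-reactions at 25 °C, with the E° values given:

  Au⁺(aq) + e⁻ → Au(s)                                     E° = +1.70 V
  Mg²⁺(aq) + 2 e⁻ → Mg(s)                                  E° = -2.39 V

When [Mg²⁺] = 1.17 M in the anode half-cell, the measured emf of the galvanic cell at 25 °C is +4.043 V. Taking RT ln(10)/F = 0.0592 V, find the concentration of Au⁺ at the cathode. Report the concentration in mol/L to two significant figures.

0.17 M

Au⁺/Au is the cathode, Mg²⁺/Mg the anode: E°cell = +4.09 V, n = 2.
Overall reaction: 2 Au⁺(aq) + Mg(s) → 2 Au(s) + Mg²⁺(aq); Q = [Mg²⁺]^1/[Au⁺]^2.
From E = E° − (0.0592/n) log Q: log Q = (E° − E)·n/0.0592 = (+4.09 − (+4.043))·2/0.0592 = 1.5878.
So 2·log[Au⁺] = 1·log(1.17) − log Q = 0.0682 − (1.5878) = -1.5196; log[Au⁺] = -1.5196 / 2 = -0.7598; [Au⁺] = 10^(-0.7598) ≈ 0.17 M.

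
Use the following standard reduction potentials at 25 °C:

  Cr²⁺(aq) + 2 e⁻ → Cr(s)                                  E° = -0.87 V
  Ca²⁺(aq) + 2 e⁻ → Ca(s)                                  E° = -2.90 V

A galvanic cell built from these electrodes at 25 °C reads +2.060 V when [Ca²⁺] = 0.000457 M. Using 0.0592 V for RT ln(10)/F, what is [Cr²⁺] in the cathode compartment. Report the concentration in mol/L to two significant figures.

Cr²⁺/Cr is the cathode, Ca²⁺/Ca the anode: E°cell = +2.03 V, n = 2.
Overall reaction: Cr²⁺(aq) + Ca(s) → Cr(s) + Ca²⁺(aq); Q = [Ca²⁺]^1/[Cr²⁺]^1.
From E = E° − (0.0592/n) log Q: log Q = (E° − E)·n/0.0592 = (+2.03 − (+2.060))·2/0.0592 = -1.0135.
So 1·log[Cr²⁺] = 1·log(0.000457) − log Q = -3.3401 − (-1.0135) = -2.3266; [Cr²⁺] = 10^(-2.3266) ≈ 0.0047 M.

0.0047 M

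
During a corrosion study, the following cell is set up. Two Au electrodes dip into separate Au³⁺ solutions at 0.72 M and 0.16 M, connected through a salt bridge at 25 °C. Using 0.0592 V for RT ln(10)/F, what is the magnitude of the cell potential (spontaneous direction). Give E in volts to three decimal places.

+0.013 V

For a concentration cell E°cell = 0. The 0.72 M side is the cathode (reduction is favoured where [Au³⁺] is higher).
With n = 3, E = −(0.0592/3) log([Au³⁺]ₐₙ/[Au³⁺]꜀ₐₜ) = −(0.0592/3) log(0.16/0.72) = −(0.0592/3)(-0.653) = +0.013 V.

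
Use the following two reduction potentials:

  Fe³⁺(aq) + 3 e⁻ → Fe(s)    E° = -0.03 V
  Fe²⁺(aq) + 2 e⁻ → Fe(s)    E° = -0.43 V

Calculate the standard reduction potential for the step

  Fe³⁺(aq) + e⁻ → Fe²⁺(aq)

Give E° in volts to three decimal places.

Sequential free energies add, so n₃E°₃ = n₁E°₁ + n₂E°₂.
With n₃ = 3, and the known step contributing 2×(-0.43) V, the unknown satisfies 1·E° = 3×(-0.03) − 2×(-0.43) = +0.770.
E° = +0.770 / 1 = +0.770 V.

+0.770 V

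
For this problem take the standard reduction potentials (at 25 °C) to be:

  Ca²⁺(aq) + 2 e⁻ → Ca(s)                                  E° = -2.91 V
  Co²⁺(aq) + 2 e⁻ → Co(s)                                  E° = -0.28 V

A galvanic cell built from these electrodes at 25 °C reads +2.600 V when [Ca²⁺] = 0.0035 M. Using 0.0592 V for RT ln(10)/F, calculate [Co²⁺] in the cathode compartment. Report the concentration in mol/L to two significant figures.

Co²⁺/Co is the cathode, Ca²⁺/Ca the anode: E°cell = +2.63 V, n = 2.
Overall reaction: Co²⁺(aq) + Ca(s) → Co(s) + Ca²⁺(aq); Q = [Ca²⁺]^1/[Co²⁺]^1.
From E = E° − (0.0592/n) log Q: log Q = (E° − E)·n/0.0592 = (+2.63 − (+2.600))·2/0.0592 = 1.0135.
So 1·log[Co²⁺] = 1·log(0.0035) − log Q = -2.4559 − (1.0135) = -3.4694; [Co²⁺] = 10^(-3.4694) ≈ 0.00034 M.

0.00034 M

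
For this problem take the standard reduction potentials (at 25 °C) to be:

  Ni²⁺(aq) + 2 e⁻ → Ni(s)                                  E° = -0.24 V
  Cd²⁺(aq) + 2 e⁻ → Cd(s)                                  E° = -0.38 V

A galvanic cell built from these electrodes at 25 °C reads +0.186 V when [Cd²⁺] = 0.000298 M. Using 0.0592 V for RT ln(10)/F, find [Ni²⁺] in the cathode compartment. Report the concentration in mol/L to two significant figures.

Ni²⁺/Ni is the cathode, Cd²⁺/Cd the anode: E°cell = +0.14 V, n = 2.
Overall reaction: Ni²⁺(aq) + Cd(s) → Ni(s) + Cd²⁺(aq); Q = [Cd²⁺]^1/[Ni²⁺]^1.
From E = E° − (0.0592/n) log Q: log Q = (E° − E)·n/0.0592 = (+0.14 − (+0.186))·2/0.0592 = -1.5541.
So 1·log[Ni²⁺] = 1·log(0.000298) − log Q = -3.5258 − (-1.5541) = -1.9717; [Ni²⁺] = 10^(-1.9717) ≈ 0.011 M.

0.011 M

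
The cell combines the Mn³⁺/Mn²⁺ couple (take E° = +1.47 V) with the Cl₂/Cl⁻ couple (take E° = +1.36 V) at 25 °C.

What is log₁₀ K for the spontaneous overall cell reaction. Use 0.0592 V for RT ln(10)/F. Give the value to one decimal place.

Cathode: Mn³⁺/Mn²⁺; anode: Cl₂/Cl⁻. E°cell = +0.11 V, n = 2.
log K = nE°cell / 0.0592 = (2)(+0.11) / 0.0592 = 3.7.

3.7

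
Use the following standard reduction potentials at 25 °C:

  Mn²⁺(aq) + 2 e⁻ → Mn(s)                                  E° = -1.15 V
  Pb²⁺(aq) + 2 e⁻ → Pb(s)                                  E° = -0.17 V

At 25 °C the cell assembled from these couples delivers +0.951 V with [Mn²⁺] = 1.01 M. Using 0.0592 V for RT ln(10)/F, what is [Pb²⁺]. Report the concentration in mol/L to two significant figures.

0.11 M

Pb²⁺/Pb is the cathode, Mn²⁺/Mn the anode: E°cell = +0.98 V, n = 2.
Overall reaction: Pb²⁺(aq) + Mn(s) → Pb(s) + Mn²⁺(aq); Q = [Mn²⁺]^1/[Pb²⁺]^1.
From E = E° − (0.0592/n) log Q: log Q = (E° − E)·n/0.0592 = (+0.98 − (+0.951))·2/0.0592 = 0.9797.
So 1·log[Pb²⁺] = 1·log(1.01) − log Q = 0.0043 − (0.9797) = -0.9754; [Pb²⁺] = 10^(-0.9754) ≈ 0.11 M.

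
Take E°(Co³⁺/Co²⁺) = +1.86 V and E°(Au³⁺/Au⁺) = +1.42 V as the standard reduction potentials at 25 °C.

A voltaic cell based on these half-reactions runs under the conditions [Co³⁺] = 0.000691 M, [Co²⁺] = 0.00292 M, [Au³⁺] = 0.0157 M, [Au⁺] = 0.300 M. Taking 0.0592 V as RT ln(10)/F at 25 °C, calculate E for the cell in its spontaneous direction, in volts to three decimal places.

Co³⁺/Co²⁺ is the cathode (higher E°), Au³⁺/Au⁺ the anode: E°cell = +1.86 − (+1.42) = +0.44 V, n = 2.
Overall: 2 Co³⁺(aq) + Au⁺(aq) → 2 Co²⁺(aq) + Au³⁺(aq)
Q = [Co²⁺]^2·[Au³⁺] / ([Co³⁺]^2·[Au⁺]); log Q = -0.029.
E = E° − (0.0592/n) log Q = +0.44 − (0.0592/2)(-0.029) = +0.441 V.

+0.441 V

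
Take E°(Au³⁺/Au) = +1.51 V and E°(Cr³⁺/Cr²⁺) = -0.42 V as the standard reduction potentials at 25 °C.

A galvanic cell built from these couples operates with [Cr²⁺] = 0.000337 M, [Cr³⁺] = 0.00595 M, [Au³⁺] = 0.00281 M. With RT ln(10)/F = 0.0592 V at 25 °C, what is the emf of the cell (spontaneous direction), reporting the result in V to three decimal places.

Au³⁺/Au is the cathode (higher E°), Cr³⁺/Cr²⁺ the anode: E°cell = +1.51 − (-0.42) = +1.93 V, n = 3.
Overall: Au³⁺(aq) + 3 Cr²⁺(aq) → Au(s) + 3 Cr³⁺(aq)
Q = [Cr³⁺]^3 / ([Au³⁺]·[Cr²⁺]^3); log Q = 6.292.
E = E° − (0.0592/n) log Q = +1.93 − (0.0592/3)(6.292) = +1.806 V.

+1.806 V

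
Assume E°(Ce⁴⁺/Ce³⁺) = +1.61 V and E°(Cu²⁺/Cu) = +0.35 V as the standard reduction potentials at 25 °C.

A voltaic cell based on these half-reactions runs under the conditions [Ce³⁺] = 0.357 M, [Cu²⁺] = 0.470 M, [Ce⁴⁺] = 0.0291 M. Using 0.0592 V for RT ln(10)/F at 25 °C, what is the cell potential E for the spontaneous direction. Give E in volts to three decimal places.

+1.205 V

Ce⁴⁺/Ce³⁺ is the cathode (higher E°), Cu²⁺/Cu the anode: E°cell = +1.61 − (+0.35) = +1.26 V, n = 2.
Overall: 2 Ce⁴⁺(aq) + Cu(s) → 2 Ce³⁺(aq) + Cu²⁺(aq)
Q = [Ce³⁺]^2·[Cu²⁺] / ([Ce⁴⁺]^2); log Q = 1.850.
E = E° − (0.0592/n) log Q = +1.26 − (0.0592/2)(1.850) = +1.205 V.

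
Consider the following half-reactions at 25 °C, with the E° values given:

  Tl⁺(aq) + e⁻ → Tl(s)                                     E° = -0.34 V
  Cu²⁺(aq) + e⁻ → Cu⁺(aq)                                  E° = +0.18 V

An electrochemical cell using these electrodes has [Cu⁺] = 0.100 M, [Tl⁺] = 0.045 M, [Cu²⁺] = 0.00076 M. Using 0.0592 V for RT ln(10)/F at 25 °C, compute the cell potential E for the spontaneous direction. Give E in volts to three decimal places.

Cu²⁺/Cu⁺ is the cathode (higher E°), Tl⁺/Tl the anode: E°cell = +0.18 − (-0.34) = +0.52 V, n = 1.
Overall: Cu²⁺(aq) + Tl(s) → Cu⁺(aq) + Tl⁺(aq)
Q = [Cu⁺]·[Tl⁺] / ([Cu²⁺]); log Q = 0.772.
E = E° − (0.0592/n) log Q = +0.52 − (0.0592/1)(0.772) = +0.474 V.

+0.474 V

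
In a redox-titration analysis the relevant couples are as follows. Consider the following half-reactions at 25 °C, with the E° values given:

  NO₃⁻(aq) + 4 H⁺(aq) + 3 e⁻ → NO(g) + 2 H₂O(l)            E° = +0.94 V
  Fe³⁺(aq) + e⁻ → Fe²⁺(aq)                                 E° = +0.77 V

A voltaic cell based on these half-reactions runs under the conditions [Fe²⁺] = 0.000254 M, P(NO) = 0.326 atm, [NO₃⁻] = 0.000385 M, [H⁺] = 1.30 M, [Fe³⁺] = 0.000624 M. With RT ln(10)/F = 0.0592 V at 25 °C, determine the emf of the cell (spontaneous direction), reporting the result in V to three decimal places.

+0.098 V

NO₃⁻/NO is the cathode (higher E°), Fe³⁺/Fe²⁺ the anode: E°cell = +0.94 − (+0.77) = +0.17 V, n = 3.
Overall: NO₃⁻(aq) + 4 H⁺(aq) + 3 Fe²⁺(aq) → NO(g) + 2 H₂O(l) + 3 Fe³⁺(aq)
Q = P(NO)·[Fe³⁺]^3 / ([NO₃⁻]·[H⁺]^4·[Fe²⁺]^3); log Q = 3.643.
E = E° − (0.0592/n) log Q = +0.17 − (0.0592/3)(3.643) = +0.098 V.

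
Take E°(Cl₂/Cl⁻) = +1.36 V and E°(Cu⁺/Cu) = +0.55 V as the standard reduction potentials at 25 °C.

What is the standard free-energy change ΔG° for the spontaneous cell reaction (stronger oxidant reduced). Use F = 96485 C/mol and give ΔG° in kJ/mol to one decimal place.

-156.3 kJ/mol

Cl₂/Cl⁻ (E° = +1.36 V) is the cathode; Cu⁺/Cu (E° = +0.55 V) is the anode, so E°cell = +0.81 V.
Balancing electrons gives n = 2 (lcm of 2 and 1).
ΔG° = −nFE° = −(2)(96485)(+0.81) = -156,306 J = -156.3 kJ/mol.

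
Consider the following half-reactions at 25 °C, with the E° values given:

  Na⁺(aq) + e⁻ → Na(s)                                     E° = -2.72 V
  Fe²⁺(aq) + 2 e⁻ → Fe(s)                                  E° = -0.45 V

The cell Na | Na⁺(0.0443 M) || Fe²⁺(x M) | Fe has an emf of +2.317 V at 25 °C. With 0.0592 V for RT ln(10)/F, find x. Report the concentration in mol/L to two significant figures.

Fe²⁺/Fe is the cathode, Na⁺/Na the anode: E°cell = +2.27 V, n = 2.
Overall reaction: Fe²⁺(aq) + 2 Na(s) → Fe(s) + 2 Na⁺(aq); Q = [Na⁺]^2/[Fe²⁺]^1.
From E = E° − (0.0592/n) log Q: log Q = (E° − E)·n/0.0592 = (+2.27 − (+2.317))·2/0.0592 = -1.5878.
So 1·log[Fe²⁺] = 2·log(0.0443) − log Q = -2.7072 − (-1.5878) = -1.1194; [Fe²⁺] = 10^(-1.1194) ≈ 0.076 M.

0.076 M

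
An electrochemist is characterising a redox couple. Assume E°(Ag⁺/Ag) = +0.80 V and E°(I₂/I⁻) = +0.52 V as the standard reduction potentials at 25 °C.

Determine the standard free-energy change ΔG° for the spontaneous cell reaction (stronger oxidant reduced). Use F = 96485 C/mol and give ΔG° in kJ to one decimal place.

-54.0 kJ

Ag⁺/Ag (E° = +0.80 V) is the cathode; I₂/I⁻ (E° = +0.52 V) is the anode, so E°cell = +0.28 V.
Balancing electrons gives n = 2 (lcm of 1 and 2).
ΔG° = −nFE° = −(2)(96485)(+0.28) = -54,032 J = -54.0 kJ.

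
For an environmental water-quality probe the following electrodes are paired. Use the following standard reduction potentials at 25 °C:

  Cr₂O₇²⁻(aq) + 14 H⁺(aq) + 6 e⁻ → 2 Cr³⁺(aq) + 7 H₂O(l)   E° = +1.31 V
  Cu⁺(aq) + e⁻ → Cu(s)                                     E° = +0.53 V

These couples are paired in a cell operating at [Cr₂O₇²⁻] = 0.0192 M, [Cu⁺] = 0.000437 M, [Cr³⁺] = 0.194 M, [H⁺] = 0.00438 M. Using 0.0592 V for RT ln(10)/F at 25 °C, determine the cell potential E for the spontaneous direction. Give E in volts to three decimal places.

+0.650 V

Cr₂O₇²⁻/Cr³⁺ is the cathode (higher E°), Cu⁺/Cu the anode: E°cell = +1.31 − (+0.53) = +0.78 V, n = 6.
Overall: Cr₂O₇²⁻(aq) + 14 H⁺(aq) + 6 Cu(s) → 2 Cr³⁺(aq) + 7 H₂O(l) + 6 Cu⁺(aq)
Q = [Cr³⁺]^2·[Cu⁺]^6 / ([Cr₂O₇²⁻]·[H⁺]^14); log Q = 13.155.
E = E° − (0.0592/n) log Q = +0.78 − (0.0592/6)(13.155) = +0.650 V.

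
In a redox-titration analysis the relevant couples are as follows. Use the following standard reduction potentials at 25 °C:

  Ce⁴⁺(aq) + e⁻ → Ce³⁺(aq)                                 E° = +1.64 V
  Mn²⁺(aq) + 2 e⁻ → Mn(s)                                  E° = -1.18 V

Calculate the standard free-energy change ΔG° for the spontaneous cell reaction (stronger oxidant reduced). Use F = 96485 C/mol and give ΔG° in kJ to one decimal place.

Ce⁴⁺/Ce³⁺ (E° = +1.64 V) is the cathode; Mn²⁺/Mn (E° = -1.18 V) is the anode, so E°cell = +2.82 V.
Balancing electrons gives n = 2 (lcm of 1 and 2).
ΔG° = −nFE° = −(2)(96485)(+2.82) = -544,175 J = -544.2 kJ.

-544.2 kJ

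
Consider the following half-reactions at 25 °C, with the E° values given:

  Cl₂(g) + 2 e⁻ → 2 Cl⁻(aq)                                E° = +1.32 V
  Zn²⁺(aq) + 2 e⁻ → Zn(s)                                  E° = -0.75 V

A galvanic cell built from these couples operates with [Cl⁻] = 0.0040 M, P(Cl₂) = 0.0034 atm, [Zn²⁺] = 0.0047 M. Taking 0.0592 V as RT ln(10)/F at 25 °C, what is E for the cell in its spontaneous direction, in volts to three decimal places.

+2.208 V

Cl₂/Cl⁻ is the cathode (higher E°), Zn²⁺/Zn the anode: E°cell = +1.32 − (-0.75) = +2.07 V, n = 2.
Overall: Cl₂(g) + Zn(s) → 2 Cl⁻(aq) + Zn²⁺(aq)
Q = [Cl⁻]^2·[Zn²⁺] / (P(Cl₂)); log Q = -4.655.
E = E° − (0.0592/n) log Q = +2.07 − (0.0592/2)(-4.655) = +2.208 V.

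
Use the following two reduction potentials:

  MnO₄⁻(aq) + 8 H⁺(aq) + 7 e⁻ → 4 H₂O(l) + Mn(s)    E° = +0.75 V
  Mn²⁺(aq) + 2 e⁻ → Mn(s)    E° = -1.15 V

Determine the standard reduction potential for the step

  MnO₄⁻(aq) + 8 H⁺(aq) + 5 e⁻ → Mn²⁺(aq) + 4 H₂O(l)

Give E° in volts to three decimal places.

Sequential free energies add, so n₃E°₃ = n₁E°₁ + n₂E°₂.
With n₃ = 7, and the known step contributing 2×(-1.15) V, the unknown satisfies 5·E° = 7×(+0.75) − 2×(-1.15) = +7.550.
E° = +7.550 / 5 = +1.510 V.

+1.510 V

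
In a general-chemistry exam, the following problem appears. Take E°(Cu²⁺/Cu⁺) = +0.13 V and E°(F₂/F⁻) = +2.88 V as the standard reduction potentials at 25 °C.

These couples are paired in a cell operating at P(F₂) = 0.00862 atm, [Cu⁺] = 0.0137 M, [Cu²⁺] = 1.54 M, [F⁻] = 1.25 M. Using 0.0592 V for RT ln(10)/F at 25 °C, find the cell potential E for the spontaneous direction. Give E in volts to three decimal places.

+2.562 V

F₂/F⁻ is the cathode (higher E°), Cu²⁺/Cu⁺ the anode: E°cell = +2.88 − (+0.13) = +2.75 V, n = 2.
Overall: F₂(g) + 2 Cu⁺(aq) → 2 F⁻(aq) + 2 Cu²⁺(aq)
Q = [F⁻]^2·[Cu²⁺]^2 / (P(F₂)·[Cu⁺]^2); log Q = 6.360.
E = E° − (0.0592/n) log Q = +2.75 − (0.0592/2)(6.360) = +2.562 V.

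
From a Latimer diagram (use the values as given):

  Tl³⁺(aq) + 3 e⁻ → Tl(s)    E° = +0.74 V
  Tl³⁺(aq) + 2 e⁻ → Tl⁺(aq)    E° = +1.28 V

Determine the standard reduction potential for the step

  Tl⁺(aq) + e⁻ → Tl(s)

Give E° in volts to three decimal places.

Sequential free energies add, so n₃E°₃ = n₁E°₁ + n₂E°₂.
With n₃ = 3, and the known step contributing 2×(+1.28) V, the unknown satisfies 1·E° = 3×(+0.74) − 2×(+1.28) = -0.340.
E° = -0.340 / 1 = -0.340 V.

-0.340 V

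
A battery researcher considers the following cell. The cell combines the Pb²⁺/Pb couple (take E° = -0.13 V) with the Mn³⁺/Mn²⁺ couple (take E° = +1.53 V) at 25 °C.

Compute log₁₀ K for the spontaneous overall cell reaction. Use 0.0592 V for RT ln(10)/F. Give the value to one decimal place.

Cathode: Mn³⁺/Mn²⁺; anode: Pb²⁺/Pb. E°cell = +1.66 V, n = 2.
log K = nE°cell / 0.0592 = (2)(+1.66) / 0.0592 = 56.1.

56.1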